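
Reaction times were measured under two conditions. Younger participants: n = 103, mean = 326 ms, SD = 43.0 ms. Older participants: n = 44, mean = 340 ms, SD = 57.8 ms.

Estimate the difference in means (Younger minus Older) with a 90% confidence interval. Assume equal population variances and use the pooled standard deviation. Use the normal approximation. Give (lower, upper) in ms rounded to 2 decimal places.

(-28.18, 0.18)

s_p = √[((n₁−1)s₁² + (n₂−1)s₂²)/(n₁+n₂−2)] = √[(102·43.0² + 43·57.8²)/145] = 47.8687.
SE = 47.8687·√(1/103 + 1/44) = 8.6212.
With z* = 1.645, margin = 1.645 × 8.6212 = 14.1819.
x̄₁ − x̄₂ = 326 − 340 = -14.0000; interval -14.0000 ± 14.1819 = (-28.18, 0.18).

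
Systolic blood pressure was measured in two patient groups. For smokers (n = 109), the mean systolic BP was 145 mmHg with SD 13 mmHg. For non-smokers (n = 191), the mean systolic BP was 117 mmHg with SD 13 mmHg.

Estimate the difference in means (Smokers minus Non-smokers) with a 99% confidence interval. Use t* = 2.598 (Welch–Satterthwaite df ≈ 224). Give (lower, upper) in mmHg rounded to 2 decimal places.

(23.95, 32.05)

Standard errors of each mean: 13/√109 = 1.2452 and 13/√191 = 0.9406.
SE(x̄₁ − x̄₂) = √(1.2452² + 0.9406²) = 1.5605 for independent samples with unequal variances.
With t* = 2.598, the margin is 2.598 × 1.5605 = 4.0542.
x̄₁ − x̄₂ = 145 − 117 = 28.0000; the interval is 28.0000 ± 4.0542 = (23.95, 32.05).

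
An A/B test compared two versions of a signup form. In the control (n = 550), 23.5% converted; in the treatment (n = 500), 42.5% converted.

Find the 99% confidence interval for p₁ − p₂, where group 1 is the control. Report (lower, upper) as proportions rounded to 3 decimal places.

(-0.264, -0.116)

The two standard errors are √(0.2350×0.7650/550) = 0.01808 and √(0.4250×0.5750/500) = 0.02211.
Because the samples are independent, SE_diff = √(0.01808² + 0.02211²) = 0.02856.
Using z* = 2.576 for 99%, ME = 2.576 × 0.02856 = 0.07357.
p̂₁ − p̂₂ = -0.1900; interval -0.1900 ± 0.07357 gives (-0.264, -0.116).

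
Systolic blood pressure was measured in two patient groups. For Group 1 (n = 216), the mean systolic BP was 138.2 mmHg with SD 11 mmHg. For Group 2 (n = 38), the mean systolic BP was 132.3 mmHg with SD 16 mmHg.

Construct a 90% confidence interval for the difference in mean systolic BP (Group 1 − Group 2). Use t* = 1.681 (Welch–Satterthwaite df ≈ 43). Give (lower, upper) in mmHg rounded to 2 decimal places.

(1.36, 10.44)

Per-group SEs: s₁/√n₁ = 11/√216 = 0.7485, s₂/√n₂ = 16/√38 = 2.5955.
Unpooled SE of the difference: √(0.56025225 + 6.73662025) = 2.7013.
Margin of error = t* · SE = 1.681 × 2.7013 = 4.5409.
x̄₁ − x̄₂ = 138.2 − 132.3 = 5.9000.
CI: 5.9000 ± 4.5409 = (1.36, 10.44).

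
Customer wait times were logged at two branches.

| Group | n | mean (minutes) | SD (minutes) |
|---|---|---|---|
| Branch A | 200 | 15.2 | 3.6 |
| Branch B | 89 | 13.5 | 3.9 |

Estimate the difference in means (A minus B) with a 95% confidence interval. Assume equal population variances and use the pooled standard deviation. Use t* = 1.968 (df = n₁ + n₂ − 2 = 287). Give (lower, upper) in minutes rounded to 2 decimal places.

s_p = √[((n₁−1)s₁² + (n₂−1)s₂²)/(n₁+n₂−2)] = √[(199·3.6² + 88·3.9²)/287] = 3.6946.
SE = 3.6946·√(1/200 + 1/89) = 0.4708.
With t* = 1.968, margin = 1.968 × 0.4708 = 0.9265.
x̄₁ − x̄₂ = 15.2 − 13.5 = 1.7000; interval 1.7000 ± 0.9265 = (0.77, 2.63).

(0.77, 2.63)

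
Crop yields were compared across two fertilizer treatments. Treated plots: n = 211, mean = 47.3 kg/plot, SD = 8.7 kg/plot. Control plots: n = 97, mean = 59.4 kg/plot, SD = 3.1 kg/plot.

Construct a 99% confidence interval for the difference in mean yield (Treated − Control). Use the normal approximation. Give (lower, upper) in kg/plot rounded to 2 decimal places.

Per-group SEs: s₁/√n₁ = 8.7/√211 = 0.5989, s₂/√n₂ = 3.1/√97 = 0.3148.
Unpooled SE of the difference: √(0.35868121 + 0.09909904) = 0.6766.
Margin of error = z* · SE = 2.576 × 0.6766 = 1.7429.
x̄₁ − x̄₂ = 47.3 − 59.4 = -12.1000.
CI: -12.1000 ± 1.7429 = (-13.84, -10.36).

(-13.84, -10.36)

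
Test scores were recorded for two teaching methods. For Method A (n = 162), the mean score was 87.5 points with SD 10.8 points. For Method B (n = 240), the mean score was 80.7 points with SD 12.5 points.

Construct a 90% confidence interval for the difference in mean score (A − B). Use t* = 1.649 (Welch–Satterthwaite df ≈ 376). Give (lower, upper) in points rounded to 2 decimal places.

(4.87, 8.73)

Per-group SEs: s₁/√n₁ = 10.8/√162 = 0.8485, s₂/√n₂ = 12.5/√240 = 0.8069.
Unpooled SE of the difference: √(0.71995225 + 0.65108761) = 1.1709.
Margin of error = t* · SE = 1.649 × 1.1709 = 1.9308.
x̄₁ − x̄₂ = 87.5 − 80.7 = 6.8000.
CI: 6.8000 ± 1.9308 = (4.87, 8.73).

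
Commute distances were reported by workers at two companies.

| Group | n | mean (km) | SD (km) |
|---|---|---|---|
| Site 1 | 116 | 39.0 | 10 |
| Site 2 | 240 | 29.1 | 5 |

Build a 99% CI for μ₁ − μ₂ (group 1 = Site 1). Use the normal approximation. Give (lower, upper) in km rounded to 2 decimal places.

(7.37, 12.43)

Standard errors of each mean: 10/√116 = 0.9285 and 5/√240 = 0.3227.
SE(x̄₁ − x̄₂) = √(0.9285² + 0.3227²) = 0.9830 for independent samples with unequal variances.
With z* = 2.576, the margin is 2.576 × 0.9830 = 2.5322.
x̄₁ − x̄₂ = 39.0 − 29.1 = 9.9000; the interval is 9.9000 ± 2.5322 = (7.37, 12.43).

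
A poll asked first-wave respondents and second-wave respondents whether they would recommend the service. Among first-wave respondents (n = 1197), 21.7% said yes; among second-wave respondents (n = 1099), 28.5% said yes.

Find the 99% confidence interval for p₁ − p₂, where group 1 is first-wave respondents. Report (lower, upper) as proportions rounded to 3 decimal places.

Each SE is √(p̂(1−p̂)/n): √(0.2170·0.7830/1197) = 0.01191 and √(0.2850·0.7150/1099) = 0.01362.
SE(p̂₁ − p̂₂) = √(SE₁² + SE₂²) = √(0.0001418481 + 0.0001855044) = 0.01809, since the two samples are independent.
At 99% confidence z* = 2.576; margin = 2.576 × 0.01809 = 0.04660.
The difference is 0.2170 − 0.2850 = -0.0680, so the interval is -0.0680 ± 0.04660 = (-0.115, -0.021).

(-0.115, -0.021)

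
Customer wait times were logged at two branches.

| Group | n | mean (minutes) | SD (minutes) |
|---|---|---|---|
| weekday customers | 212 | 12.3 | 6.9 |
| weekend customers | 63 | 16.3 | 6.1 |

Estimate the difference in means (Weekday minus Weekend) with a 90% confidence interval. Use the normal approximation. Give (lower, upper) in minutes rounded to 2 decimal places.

(-5.49, -2.51)

SE₁ = s₁/√n₁ = 6.9/√212 = 0.4739; SE₂ = 6.1/√63 = 0.7685.
Independent samples, unequal variances: SE_diff = √(SE₁² + SE₂²) = √(0.22458121 + 0.59059225) = 0.9029.
z* = 1.645, so margin of error = 1.645 × 0.9029 = 1.4853.
Difference in means = 12.3 − 16.3 = -4.0000.
-4.0000 ± 1.4853 → (-5.49, -2.51).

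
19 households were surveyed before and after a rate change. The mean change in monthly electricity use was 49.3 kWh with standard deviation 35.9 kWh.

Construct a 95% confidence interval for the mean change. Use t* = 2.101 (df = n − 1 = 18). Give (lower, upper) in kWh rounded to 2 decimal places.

(32.00, 66.60)

This is a matched-pairs design, so SE = s_d/√n = 35.9/√19 = 8.2360.
Margin = 2.101 × 8.2360 = 17.3038; the interval is 49.3 ± 17.3038 = (32.00, 66.60).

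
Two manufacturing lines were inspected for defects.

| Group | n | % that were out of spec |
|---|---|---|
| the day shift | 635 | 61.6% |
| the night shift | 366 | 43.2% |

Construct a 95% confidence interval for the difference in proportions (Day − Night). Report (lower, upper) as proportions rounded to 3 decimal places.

Each SE is √(p̂(1−p̂)/n): √(0.6160·0.3840/635) = 0.01930 and √(0.4320·0.5680/366) = 0.02589.
SE(p̂₁ − p̂₂) = √(SE₁² + SE₂²) = √(0.00037249 + 0.0006702921) = 0.03229, since the two samples are independent.
At 95% confidence z* = 1.960; margin = 1.960 × 0.03229 = 0.06329.
The difference is 0.6160 − 0.4320 = 0.1840, so the interval is 0.1840 ± 0.06329 = (0.121, 0.247).

(0.121, 0.247)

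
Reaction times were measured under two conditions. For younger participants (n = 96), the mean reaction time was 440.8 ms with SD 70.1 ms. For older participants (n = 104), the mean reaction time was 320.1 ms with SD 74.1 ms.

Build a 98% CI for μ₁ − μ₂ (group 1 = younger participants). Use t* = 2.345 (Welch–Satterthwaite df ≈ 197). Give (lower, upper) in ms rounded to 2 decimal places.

(96.79, 144.61)

SE₁ = s₁/√n₁ = 70.1/√96 = 7.1546; SE₂ = 74.1/√104 = 7.2661.
Independent samples, unequal variances: SE_diff = √(SE₁² + SE₂²) = √(51.18830116 + 52.79620921) = 10.1973.
t* = 2.345, so margin of error = 2.345 × 10.1973 = 23.9127.
Difference in means = 440.8 − 320.1 = 120.7000.
120.7000 ± 23.9127 → (96.79, 144.61).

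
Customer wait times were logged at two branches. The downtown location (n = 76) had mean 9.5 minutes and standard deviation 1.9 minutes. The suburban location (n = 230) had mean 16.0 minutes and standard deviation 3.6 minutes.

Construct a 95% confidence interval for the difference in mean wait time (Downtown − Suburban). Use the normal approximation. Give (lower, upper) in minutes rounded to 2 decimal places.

SE₁ = s₁/√n₁ = 1.9/√76 = 0.2179; SE₂ = 3.6/√230 = 0.2374.
Independent samples, unequal variances: SE_diff = √(SE₁² + SE₂²) = √(0.04748041 + 0.05635876) = 0.3222.
z* = 1.960, so margin of error = 1.960 × 0.3222 = 0.6315.
Difference in means = 9.5 − 16.0 = -6.5000.
-6.5000 ± 0.6315 → (-7.13, -5.87).

(-7.13, -5.87)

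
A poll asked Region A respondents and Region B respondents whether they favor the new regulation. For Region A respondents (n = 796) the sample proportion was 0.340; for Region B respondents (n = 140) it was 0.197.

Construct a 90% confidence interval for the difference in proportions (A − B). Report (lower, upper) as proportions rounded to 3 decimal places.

(0.081, 0.205)

Each SE is √(p̂(1−p̂)/n): √(0.3400·0.6600/796) = 0.01679 and √(0.1970·0.8030/140) = 0.03361.
SE(p̂₁ − p̂₂) = √(SE₁² + SE₂²) = √(0.0002819041 + 0.0011296321) = 0.03757, since the two samples are independent.
At 90% confidence z* = 1.645; margin = 1.645 × 0.03757 = 0.06180.
The difference is 0.3400 − 0.1970 = 0.1430, so the interval is 0.1430 ± 0.06180 = (0.081, 0.205).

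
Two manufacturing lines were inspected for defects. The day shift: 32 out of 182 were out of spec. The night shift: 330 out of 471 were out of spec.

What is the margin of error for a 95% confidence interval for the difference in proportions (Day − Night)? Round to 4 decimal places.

0.0691

Sample proportions: 32/182 = 0.1758, 330/471 = 0.7006.
Each SE is √(p̂(1−p̂)/n): √(0.1758·0.8242/182) = 0.02822 and √(0.7006·0.2994/471) = 0.02110.
SE(p̂₁ − p̂₂) = √(SE₁² + SE₂²) = √(0.0007963684 + 0.00044521) = 0.03524, since the two samples are independent.
At 95% confidence z* = 1.960; margin = 1.960 × 0.03524 = 0.06907.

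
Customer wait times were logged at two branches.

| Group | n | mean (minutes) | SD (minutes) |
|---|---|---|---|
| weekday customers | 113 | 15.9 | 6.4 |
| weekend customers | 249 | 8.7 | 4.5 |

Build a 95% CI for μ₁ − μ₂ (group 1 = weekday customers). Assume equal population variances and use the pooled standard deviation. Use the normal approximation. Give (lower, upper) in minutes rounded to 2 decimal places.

s_p = √[((n₁−1)s₁² + (n₂−1)s₂²)/(n₁+n₂−2)] = √[(112·6.4² + 248·4.5²)/360] = 5.1665.
SE = 5.1665·√(1/113 + 1/249) = 0.5860.
With z* = 1.960, margin = 1.960 × 0.5860 = 1.1486.
x̄₁ − x̄₂ = 15.9 − 8.7 = 7.2000; interval 7.2000 ± 1.1486 = (6.05, 8.35).

(6.05, 8.35)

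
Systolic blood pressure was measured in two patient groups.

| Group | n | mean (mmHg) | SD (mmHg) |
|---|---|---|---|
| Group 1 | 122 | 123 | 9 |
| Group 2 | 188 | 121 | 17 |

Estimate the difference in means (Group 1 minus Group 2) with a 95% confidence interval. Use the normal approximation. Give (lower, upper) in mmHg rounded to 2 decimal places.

(-0.91, 4.91)

Standard errors of each mean: 9/√122 = 0.8148 and 17/√188 = 1.2399.
SE(x̄₁ − x̄₂) = √(0.8148² + 1.2399²) = 1.4837 for independent samples with unequal variances.
With z* = 1.960, the margin is 1.960 × 1.4837 = 2.9081.
x̄₁ − x̄₂ = 123 − 121 = 2.0000; the interval is 2.0000 ± 2.9081 = (-0.91, 4.91).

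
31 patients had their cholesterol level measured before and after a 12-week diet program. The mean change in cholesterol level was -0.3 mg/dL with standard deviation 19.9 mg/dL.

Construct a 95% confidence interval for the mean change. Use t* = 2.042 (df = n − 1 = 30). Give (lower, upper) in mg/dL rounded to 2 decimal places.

This is a matched-pairs design, so SE = s_d/√n = 19.9/√31 = 3.5741.
Margin = 2.042 × 3.5741 = 7.2983; the interval is -0.3 ± 7.2983 = (-7.60, 7.00).

(-7.60, 7.00)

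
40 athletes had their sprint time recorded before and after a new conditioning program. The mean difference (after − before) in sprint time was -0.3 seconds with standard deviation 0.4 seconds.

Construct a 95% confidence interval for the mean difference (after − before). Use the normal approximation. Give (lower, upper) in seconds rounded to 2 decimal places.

This is a matched-pairs design, so SE = s_d/√n = 0.4/√40 = 0.0632.
Margin = 1.960 × 0.0632 = 0.1239; the interval is -0.3 ± 0.1239 = (-0.42, -0.18).

(-0.42, -0.18)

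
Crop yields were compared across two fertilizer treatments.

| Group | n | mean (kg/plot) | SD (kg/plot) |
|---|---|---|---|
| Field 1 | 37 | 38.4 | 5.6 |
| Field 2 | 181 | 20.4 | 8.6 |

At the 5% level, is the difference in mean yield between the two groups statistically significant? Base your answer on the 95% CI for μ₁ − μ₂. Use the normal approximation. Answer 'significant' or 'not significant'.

significant

SE₁ = s₁/√n₁ = 5.6/√37 = 0.9206; SE₂ = 8.6/√181 = 0.6392.
Independent samples, unequal variances: SE_diff = √(SE₁² + SE₂²) = √(0.84750436 + 0.40857664) = 1.1208.
z* = 1.960, so margin of error = 1.960 × 1.1208 = 2.1968.
Difference in means = 38.4 − 20.4 = 18.0000.
18.0000 ± 2.1968 → (15.8032, 20.1968).
The interval (15.8032, 20.1968) does not contain 0, so the difference is significant.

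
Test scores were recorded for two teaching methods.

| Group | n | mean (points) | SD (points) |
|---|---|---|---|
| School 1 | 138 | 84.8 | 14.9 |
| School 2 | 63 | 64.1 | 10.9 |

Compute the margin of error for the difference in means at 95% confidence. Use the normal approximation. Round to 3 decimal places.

3.664

Standard errors of each mean: 14.9/√138 = 1.2684 and 10.9/√63 = 1.3733.
SE(x̄₁ − x̄₂) = √(1.2684² + 1.3733²) = 1.8694 for independent samples with unequal variances.
With z* = 1.960, the margin is 1.960 × 1.8694 = 3.6640.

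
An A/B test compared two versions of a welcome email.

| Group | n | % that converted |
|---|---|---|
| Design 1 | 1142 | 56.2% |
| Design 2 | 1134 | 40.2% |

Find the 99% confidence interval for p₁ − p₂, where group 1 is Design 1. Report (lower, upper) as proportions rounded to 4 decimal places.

(0.1067, 0.2133)

Each SE is √(p̂(1−p̂)/n): √(0.5620·0.4380/1142) = 0.01468 and √(0.4020·0.5980/1134) = 0.01456.
SE(p̂₁ − p̂₂) = √(SE₁² + SE₂²) = √(0.0002155024 + 0.0002119936) = 0.02068, since the two samples are independent.
At 99% confidence z* = 2.576; margin = 2.576 × 0.02068 = 0.05327.
The difference is 0.5620 − 0.4020 = 0.1600, so the interval is 0.1600 ± 0.05327 = (0.1067, 0.2133).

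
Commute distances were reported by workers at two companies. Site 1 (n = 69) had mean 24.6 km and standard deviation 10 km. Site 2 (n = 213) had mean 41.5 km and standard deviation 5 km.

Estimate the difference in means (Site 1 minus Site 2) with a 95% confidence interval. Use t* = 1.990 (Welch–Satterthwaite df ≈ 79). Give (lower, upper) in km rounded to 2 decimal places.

Per-group SEs: s₁/√n₁ = 10/√69 = 1.2039, s₂/√n₂ = 5/√213 = 0.3426.
Unpooled SE of the difference: √(1.44937521 + 0.11737476) = 1.2517.
Margin of error = t* · SE = 1.990 × 1.2517 = 2.4909.
x̄₁ − x̄₂ = 24.6 − 41.5 = -16.9000.
CI: -16.9000 ± 2.4909 = (-19.39, -14.41).

(-19.39, -14.41)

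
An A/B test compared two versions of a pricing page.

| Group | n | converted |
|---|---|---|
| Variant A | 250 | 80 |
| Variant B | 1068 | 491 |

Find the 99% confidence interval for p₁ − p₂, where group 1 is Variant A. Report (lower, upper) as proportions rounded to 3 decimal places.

(-0.225, -0.054)

First, p̂₁ = 80/250 = 0.3200; p̂₂ = 491/1068 = 0.4597.
The two standard errors are √(0.3200×0.6800/250) = 0.02950 and √(0.4597×0.5403/1068) = 0.01525.
Because the samples are independent, SE_diff = √(0.02950² + 0.01525²) = 0.03321.
Using z* = 2.576 for 99%, ME = 2.576 × 0.03321 = 0.08555.
p̂₁ − p̂₂ = -0.1397; interval -0.1397 ± 0.08555 gives (-0.225, -0.054).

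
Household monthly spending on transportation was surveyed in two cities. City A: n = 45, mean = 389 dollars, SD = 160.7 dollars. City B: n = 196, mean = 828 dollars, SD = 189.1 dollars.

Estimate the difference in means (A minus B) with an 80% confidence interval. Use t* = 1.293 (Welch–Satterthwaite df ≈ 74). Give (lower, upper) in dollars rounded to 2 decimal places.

(-474.56, -403.44)

Per-group SEs: s₁/√n₁ = 160.7/√45 = 23.9557, s₂/√n₂ = 189.1/√196 = 13.5071.
Unpooled SE of the difference: √(573.87556249 + 182.44175041) = 27.5012.
Margin of error = t* · SE = 1.293 × 27.5012 = 35.5591.
x̄₁ − x̄₂ = 389 − 828 = -439.0000.
CI: -439.0000 ± 35.5591 = (-474.56, -403.44).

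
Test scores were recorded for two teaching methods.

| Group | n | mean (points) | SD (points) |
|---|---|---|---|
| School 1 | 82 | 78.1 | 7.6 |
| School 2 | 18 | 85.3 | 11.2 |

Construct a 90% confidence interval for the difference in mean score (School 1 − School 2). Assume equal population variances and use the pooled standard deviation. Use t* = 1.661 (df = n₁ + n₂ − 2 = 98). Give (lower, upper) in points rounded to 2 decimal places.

(-10.80, -3.60)

Pooled variance s_p² = [81·7.6² + 17·11.2²] / (82+18−2) = 69.5004, so s_p = 8.3367.
SE_diff = s_p·√(1/n₁ + 1/n₂) = 8.3367·√(1/82 + 1/18) = 2.1700.
t* = 1.661; margin = 1.661 × 2.1700 = 3.6044.
Difference = 78.1 − 85.3 = -7.2000.
-7.2000 ± 3.6044 → (-10.80, -3.60).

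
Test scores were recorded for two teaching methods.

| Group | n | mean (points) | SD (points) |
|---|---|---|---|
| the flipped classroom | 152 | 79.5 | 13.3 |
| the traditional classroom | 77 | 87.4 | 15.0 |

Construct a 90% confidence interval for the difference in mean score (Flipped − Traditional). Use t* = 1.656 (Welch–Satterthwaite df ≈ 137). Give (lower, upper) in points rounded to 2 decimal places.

(-11.25, -4.55)

Per-group SEs: s₁/√n₁ = 13.3/√152 = 1.0788, s₂/√n₂ = 15.0/√77 = 1.7094.
Unpooled SE of the difference: √(1.16380944 + 2.92204836) = 2.0214.
Margin of error = t* · SE = 1.656 × 2.0214 = 3.3474.
x̄₁ − x̄₂ = 79.5 − 87.4 = -7.9000.
CI: -7.9000 ± 3.3474 = (-11.25, -4.55).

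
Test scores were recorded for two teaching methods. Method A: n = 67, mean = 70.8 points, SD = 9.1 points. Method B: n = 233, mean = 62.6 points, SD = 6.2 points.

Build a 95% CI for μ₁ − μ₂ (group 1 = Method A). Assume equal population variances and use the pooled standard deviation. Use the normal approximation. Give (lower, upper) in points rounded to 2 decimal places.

Pooled variance s_p² = [66·9.1² + 232·6.2²] / (67+233−2) = 48.2669, so s_p = 6.9474.
SE_diff = s_p·√(1/n₁ + 1/n₂) = 6.9474·√(1/67 + 1/233) = 0.9631.
z* = 1.960; margin = 1.960 × 0.9631 = 1.8877.
Difference = 70.8 − 62.6 = 8.2000.
8.2000 ± 1.8877 → (6.31, 10.09).

(6.31, 10.09)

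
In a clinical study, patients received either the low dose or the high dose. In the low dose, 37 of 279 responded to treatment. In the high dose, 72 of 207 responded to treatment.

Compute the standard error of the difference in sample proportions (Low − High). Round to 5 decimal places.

Sample proportions: 37/279 = 0.1326, 72/207 = 0.3478.
Each SE is √(p̂(1−p̂)/n): √(0.1326·0.8674/279) = 0.02030 and √(0.3478·0.6522/207) = 0.03310.
SE(p̂₁ − p̂₂) = √(SE₁² + SE₂²) = √(0.00041209 + 0.00109561) = 0.03883, since the two samples are independent.

0.03883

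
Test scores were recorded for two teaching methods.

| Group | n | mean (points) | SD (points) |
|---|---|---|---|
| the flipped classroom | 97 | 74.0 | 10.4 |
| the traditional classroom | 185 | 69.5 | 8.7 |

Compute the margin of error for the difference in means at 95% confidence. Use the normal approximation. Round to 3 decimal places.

Standard errors of each mean: 10.4/√97 = 1.0560 and 8.7/√185 = 0.6396.
SE(x̄₁ − x̄₂) = √(1.0560² + 0.6396²) = 1.2346 for independent samples with unequal variances.
With z* = 1.960, the margin is 1.960 × 1.2346 = 2.4198.

2.420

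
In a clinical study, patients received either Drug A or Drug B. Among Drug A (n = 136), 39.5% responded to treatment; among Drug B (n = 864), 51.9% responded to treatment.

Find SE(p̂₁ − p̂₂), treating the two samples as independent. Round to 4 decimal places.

0.0452

SE₁ = √(p̂₁(1−p̂₁)/n₁) = √(0.3950·0.6050/136) = 0.04192; SE₂ = √(0.5190·0.4810/864) = 0.01700.
Independent samples: SE of the difference = √(SE₁² + SE₂²) = √(0.0017572864 + 0.000289) = 0.04524.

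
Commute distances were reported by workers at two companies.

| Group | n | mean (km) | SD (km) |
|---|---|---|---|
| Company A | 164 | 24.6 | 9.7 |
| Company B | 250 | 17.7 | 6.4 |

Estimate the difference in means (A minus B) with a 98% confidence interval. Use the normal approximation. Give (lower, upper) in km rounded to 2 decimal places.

Standard errors of each mean: 9.7/√164 = 0.7574 and 6.4/√250 = 0.4048.
SE(x̄₁ − x̄₂) = √(0.7574² + 0.4048²) = 0.8588 for independent samples with unequal variances.
With z* = 2.326, the margin is 2.326 × 0.8588 = 1.9976.
x̄₁ − x̄₂ = 24.6 − 17.7 = 6.9000; the interval is 6.9000 ± 1.9976 = (4.90, 8.90).

(4.90, 8.90)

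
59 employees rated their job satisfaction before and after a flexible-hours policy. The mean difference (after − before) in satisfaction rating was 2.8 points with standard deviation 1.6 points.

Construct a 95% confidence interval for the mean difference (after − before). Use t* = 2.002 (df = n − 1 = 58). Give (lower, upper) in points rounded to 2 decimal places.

(2.38, 3.22)

Paired design: SE = s_d/√n = 1.6/√59 = 0.2083.
t* = 2.002; margin of error = 2.002 × 0.2083 = 0.4170.
2.8 ± 0.4170 → (2.38, 3.22).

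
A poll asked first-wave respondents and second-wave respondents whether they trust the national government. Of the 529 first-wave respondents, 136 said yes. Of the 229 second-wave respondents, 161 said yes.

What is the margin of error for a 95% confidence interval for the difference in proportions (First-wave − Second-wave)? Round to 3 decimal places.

0.070

Sample proportions: 136/529 = 0.2571, 161/229 = 0.7031.
Each SE is √(p̂(1−p̂)/n): √(0.2571·0.7429/529) = 0.01900 and √(0.7031·0.2969/229) = 0.03019.
SE(p̂₁ − p̂₂) = √(SE₁² + SE₂²) = √(0.000361 + 0.0009114361) = 0.03567, since the two samples are independent.
At 95% confidence z* = 1.960; margin = 1.960 × 0.03567 = 0.06991.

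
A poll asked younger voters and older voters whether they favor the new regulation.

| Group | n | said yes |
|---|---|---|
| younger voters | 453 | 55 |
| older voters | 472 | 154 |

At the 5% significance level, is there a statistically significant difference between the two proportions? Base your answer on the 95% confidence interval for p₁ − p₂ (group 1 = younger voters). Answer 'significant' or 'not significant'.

significant

p̂₁ = 55/453 = 0.1214 and p̂₂ = 154/472 = 0.3263.
SE₁ = √(p̂₁(1−p̂₁)/n₁) = √(0.1214·0.8786/453) = 0.01534; SE₂ = √(0.3263·0.6737/472) = 0.02158.
Independent samples: SE of the difference = √(SE₁² + SE₂²) = √(0.0002353156 + 0.0004656964) = 0.02648.
z* for 95% confidence is 1.960, so the margin of error is 1.960 × 0.02648 = 0.05190.
Point estimate p̂₁ − p̂₂ = 0.1214 − 0.3263 = -0.2049.
-0.2049 ± 0.05190 → (-0.25680, -0.15300).
The interval (-0.25680, -0.15300) does not contain 0, so the difference is significant.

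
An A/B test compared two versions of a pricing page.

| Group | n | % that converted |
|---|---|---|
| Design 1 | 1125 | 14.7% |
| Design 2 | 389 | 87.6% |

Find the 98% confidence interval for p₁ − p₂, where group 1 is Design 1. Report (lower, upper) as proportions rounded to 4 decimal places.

(-0.7750, -0.6830)

The two standard errors are √(0.1470×0.8530/1125) = 0.01056 and √(0.8760×0.1240/389) = 0.01671.
Because the samples are independent, SE_diff = √(0.01056² + 0.01671²) = 0.01977.
Using z* = 2.326 for 98%, ME = 2.326 × 0.01977 = 0.04599.
p̂₁ − p̂₂ = -0.7290; interval -0.7290 ± 0.04599 gives (-0.7750, -0.6830).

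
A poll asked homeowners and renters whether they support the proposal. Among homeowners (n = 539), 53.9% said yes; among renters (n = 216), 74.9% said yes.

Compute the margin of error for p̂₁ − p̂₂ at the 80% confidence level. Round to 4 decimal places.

The two standard errors are √(0.5390×0.4610/539) = 0.02147 and √(0.7490×0.2510/216) = 0.02950.
Because the samples are independent, SE_diff = √(0.02147² + 0.02950²) = 0.03649.
Using z* = 1.282 for 80%, ME = 1.282 × 0.03649 = 0.04678.

0.0468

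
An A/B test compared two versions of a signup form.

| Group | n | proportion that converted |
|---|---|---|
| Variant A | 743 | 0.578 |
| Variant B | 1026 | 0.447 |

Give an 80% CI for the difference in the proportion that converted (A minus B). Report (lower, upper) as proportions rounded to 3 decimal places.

(0.100, 0.162)

Each SE is √(p̂(1−p̂)/n): √(0.5780·0.4220/743) = 0.01812 and √(0.4470·0.5530/1026) = 0.01552.
SE(p̂₁ − p̂₂) = √(SE₁² + SE₂²) = √(0.0003283344 + 0.0002408704) = 0.02386, since the two samples are independent.
At 80% confidence z* = 1.282; margin = 1.282 × 0.02386 = 0.03059.
The difference is 0.5780 − 0.4470 = 0.1310, so the interval is 0.1310 ± 0.03059 = (0.100, 0.162).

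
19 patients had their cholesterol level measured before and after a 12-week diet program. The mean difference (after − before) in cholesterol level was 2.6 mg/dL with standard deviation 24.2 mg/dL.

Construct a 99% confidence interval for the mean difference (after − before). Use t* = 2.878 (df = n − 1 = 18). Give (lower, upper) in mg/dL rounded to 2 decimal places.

(-13.38, 18.58)

This is a matched-pairs design, so SE = s_d/√n = 24.2/√19 = 5.5519.
Margin = 2.878 × 5.5519 = 15.9784; the interval is 2.6 ± 15.9784 = (-13.38, 18.58).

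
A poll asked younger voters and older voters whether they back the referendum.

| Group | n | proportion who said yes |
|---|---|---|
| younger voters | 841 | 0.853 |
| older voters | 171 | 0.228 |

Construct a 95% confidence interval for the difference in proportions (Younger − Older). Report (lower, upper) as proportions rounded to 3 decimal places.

SE₁ = √(p̂₁(1−p̂₁)/n₁) = √(0.8530·0.1470/841) = 0.01221; SE₂ = √(0.2280·0.7720/171) = 0.03208.
Independent samples: SE of the difference = √(SE₁² + SE₂²) = √(0.0001490841 + 0.0010291264) = 0.03433.
z* for 95% confidence is 1.960, so the margin of error is 1.960 × 0.03433 = 0.06729.
Point estimate p̂₁ − p̂₂ = 0.8530 − 0.2280 = 0.6250.
0.6250 ± 0.06729 → (0.558, 0.692).

(0.558, 0.692)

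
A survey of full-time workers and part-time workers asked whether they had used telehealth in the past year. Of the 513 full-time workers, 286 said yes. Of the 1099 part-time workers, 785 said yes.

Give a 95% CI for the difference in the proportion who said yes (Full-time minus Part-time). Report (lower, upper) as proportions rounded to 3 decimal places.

First, p̂₁ = 286/513 = 0.5575; p̂₂ = 785/1099 = 0.7143.
The two standard errors are √(0.5575×0.4425/513) = 0.02193 and √(0.7143×0.2857/1099) = 0.01363.
Because the samples are independent, SE_diff = √(0.02193² + 0.01363²) = 0.02582.
Using z* = 1.960 for 95%, ME = 1.960 × 0.02582 = 0.05061.
p̂₁ − p̂₂ = -0.1568; interval -0.1568 ± 0.05061 gives (-0.207, -0.106).

(-0.207, -0.106)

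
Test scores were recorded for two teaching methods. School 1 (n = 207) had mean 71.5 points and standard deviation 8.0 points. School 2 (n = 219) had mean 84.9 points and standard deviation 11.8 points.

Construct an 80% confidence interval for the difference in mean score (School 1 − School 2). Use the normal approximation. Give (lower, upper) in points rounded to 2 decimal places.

(-14.65, -12.15)

Per-group SEs: s₁/√n₁ = 8.0/√207 = 0.5560, s₂/√n₂ = 11.8/√219 = 0.7974.
Unpooled SE of the difference: √(0.309136 + 0.63584676) = 0.9721.
Margin of error = z* · SE = 1.282 × 0.9721 = 1.2462.
x̄₁ − x̄₂ = 71.5 − 84.9 = -13.4000.
CI: -13.4000 ± 1.2462 = (-14.65, -12.15).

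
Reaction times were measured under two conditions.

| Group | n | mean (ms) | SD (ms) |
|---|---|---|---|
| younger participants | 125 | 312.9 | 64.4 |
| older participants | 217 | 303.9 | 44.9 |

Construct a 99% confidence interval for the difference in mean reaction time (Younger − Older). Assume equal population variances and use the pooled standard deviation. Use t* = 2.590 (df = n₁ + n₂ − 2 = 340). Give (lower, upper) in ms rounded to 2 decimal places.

(-6.37, 24.37)

Pooled variance s_p² = [124·64.4² + 216·44.9²] / (125+217−2) = 2793.3259, so s_p = 52.8519.
SE_diff = s_p·√(1/n₁ + 1/n₂) = 52.8519·√(1/125 + 1/217) = 5.9346.
t* = 2.590; margin = 2.590 × 5.9346 = 15.3706.
Difference = 312.9 − 303.9 = 9.0000.
9.0000 ± 15.3706 → (-6.37, 24.37).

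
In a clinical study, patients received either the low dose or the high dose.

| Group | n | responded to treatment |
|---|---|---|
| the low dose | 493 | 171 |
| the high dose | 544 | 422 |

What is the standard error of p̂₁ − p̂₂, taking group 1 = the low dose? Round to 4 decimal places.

0.0279

p̂₁ = 171/493 = 0.3469 and p̂₂ = 422/544 = 0.7757.
SE₁ = √(p̂₁(1−p̂₁)/n₁) = √(0.3469·0.6531/493) = 0.02144; SE₂ = √(0.7757·0.2243/544) = 0.01788.
Independent samples: SE of the difference = √(SE₁² + SE₂²) = √(0.0004596736 + 0.0003196944) = 0.02792.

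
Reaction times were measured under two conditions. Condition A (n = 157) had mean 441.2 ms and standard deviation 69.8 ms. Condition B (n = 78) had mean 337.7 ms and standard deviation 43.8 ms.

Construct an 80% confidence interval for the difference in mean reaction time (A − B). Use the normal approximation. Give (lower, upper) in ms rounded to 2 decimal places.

Standard errors of each mean: 69.8/√157 = 5.5706 and 43.8/√78 = 4.9594.
SE(x̄₁ − x̄₂) = √(5.5706² + 4.9594²) = 7.4584 for independent samples with unequal variances.
With z* = 1.282, the margin is 1.282 × 7.4584 = 9.5617.
x̄₁ − x̄₂ = 441.2 − 337.7 = 103.5000; the interval is 103.5000 ± 9.5617 = (93.94, 113.06).

(93.94, 113.06)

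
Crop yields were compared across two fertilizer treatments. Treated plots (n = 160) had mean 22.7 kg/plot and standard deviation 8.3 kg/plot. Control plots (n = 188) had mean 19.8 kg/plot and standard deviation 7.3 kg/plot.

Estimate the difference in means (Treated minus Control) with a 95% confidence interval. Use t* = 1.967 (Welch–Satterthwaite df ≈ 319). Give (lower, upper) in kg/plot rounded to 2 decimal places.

SE₁ = s₁/√n₁ = 8.3/√160 = 0.6562; SE₂ = 7.3/√188 = 0.5324.
Independent samples, unequal variances: SE_diff = √(SE₁² + SE₂²) = √(0.43059844 + 0.28344976) = 0.8450.
t* = 1.967, so margin of error = 1.967 × 0.8450 = 1.6621.
Difference in means = 22.7 − 19.8 = 2.9000.
2.9000 ± 1.6621 → (1.24, 4.56).

(1.24, 4.56)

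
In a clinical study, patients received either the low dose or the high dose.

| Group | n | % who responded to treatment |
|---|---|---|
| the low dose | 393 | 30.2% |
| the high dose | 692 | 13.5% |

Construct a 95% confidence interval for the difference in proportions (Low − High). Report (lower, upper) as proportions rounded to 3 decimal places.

(0.115, 0.219)

SE₁ = √(p̂₁(1−p̂₁)/n₁) = √(0.3020·0.6980/393) = 0.02316; SE₂ = √(0.1350·0.8650/692) = 0.01299.
Independent samples: SE of the difference = √(SE₁² + SE₂²) = √(0.0005363856 + 0.0001687401) = 0.02655.
z* for 95% confidence is 1.960, so the margin of error is 1.960 × 0.02655 = 0.05204.
Point estimate p̂₁ − p̂₂ = 0.3020 − 0.1350 = 0.1670.
0.1670 ± 0.05204 → (0.115, 0.219).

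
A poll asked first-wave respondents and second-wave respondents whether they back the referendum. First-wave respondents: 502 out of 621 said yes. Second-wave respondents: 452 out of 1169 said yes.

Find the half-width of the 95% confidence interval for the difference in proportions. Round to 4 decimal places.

0.0417

p̂₁ = 502/621 = 0.8084 and p̂₂ = 452/1169 = 0.3867.
SE₁ = √(p̂₁(1−p̂₁)/n₁) = √(0.8084·0.1916/621) = 0.01579; SE₂ = √(0.3867·0.6133/1169) = 0.01424.
Independent samples: SE of the difference = √(SE₁² + SE₂²) = √(0.0002493241 + 0.0002027776) = 0.02126.
z* for 95% confidence is 1.960, so the margin of error is 1.960 × 0.02126 = 0.04167.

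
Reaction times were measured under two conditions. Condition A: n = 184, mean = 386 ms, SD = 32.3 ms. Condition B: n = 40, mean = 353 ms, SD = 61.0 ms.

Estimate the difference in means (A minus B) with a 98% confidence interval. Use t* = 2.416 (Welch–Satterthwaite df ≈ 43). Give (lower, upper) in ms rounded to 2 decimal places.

Per-group SEs: s₁/√n₁ = 32.3/√184 = 2.3812, s₂/√n₂ = 61.0/√40 = 9.6449.
Unpooled SE of the difference: √(5.67011344 + 93.02409601) = 9.9345.
Margin of error = t* · SE = 2.416 × 9.9345 = 24.0018.
x̄₁ − x̄₂ = 386 − 353 = 33.0000.
CI: 33.0000 ± 24.0018 = (9.00, 57.00).

(9.00, 57.00)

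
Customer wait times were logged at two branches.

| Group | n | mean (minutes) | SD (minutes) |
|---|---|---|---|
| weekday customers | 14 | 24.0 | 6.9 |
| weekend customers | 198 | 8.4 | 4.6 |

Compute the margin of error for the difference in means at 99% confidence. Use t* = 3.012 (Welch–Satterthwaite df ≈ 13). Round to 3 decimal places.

5.641

SE₁ = s₁/√n₁ = 6.9/√14 = 1.8441; SE₂ = 4.6/√198 = 0.3269.
Independent samples, unequal variances: SE_diff = √(SE₁² + SE₂²) = √(3.40070481 + 0.10686361) = 1.8729.
t* = 3.012, so margin of error = 3.012 × 1.8729 = 5.6412.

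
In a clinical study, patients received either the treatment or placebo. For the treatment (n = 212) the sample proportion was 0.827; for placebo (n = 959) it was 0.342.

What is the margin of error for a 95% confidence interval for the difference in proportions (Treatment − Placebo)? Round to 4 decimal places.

0.0591

SE₁ = √(p̂₁(1−p̂₁)/n₁) = √(0.8270·0.1730/212) = 0.02598; SE₂ = √(0.3420·0.6580/959) = 0.01532.
Independent samples: SE of the difference = √(SE₁² + SE₂²) = √(0.0006749604 + 0.0002347024) = 0.03016.
z* for 95% confidence is 1.960, so the margin of error is 1.960 × 0.03016 = 0.05911.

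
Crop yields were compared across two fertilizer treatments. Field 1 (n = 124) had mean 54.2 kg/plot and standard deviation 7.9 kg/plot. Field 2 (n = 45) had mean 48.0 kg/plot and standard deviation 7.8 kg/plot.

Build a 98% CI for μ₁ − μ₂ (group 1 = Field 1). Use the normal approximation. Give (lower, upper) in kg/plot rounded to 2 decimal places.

SE₁ = s₁/√n₁ = 7.9/√124 = 0.7094; SE₂ = 7.8/√45 = 1.1628.
Independent samples, unequal variances: SE_diff = √(SE₁² + SE₂²) = √(0.50324836 + 1.35210384) = 1.3621.
z* = 2.326, so margin of error = 2.326 × 1.3621 = 3.1682.
Difference in means = 54.2 − 48.0 = 6.2000.
6.2000 ± 3.1682 → (3.03, 9.37).

(3.03, 9.37)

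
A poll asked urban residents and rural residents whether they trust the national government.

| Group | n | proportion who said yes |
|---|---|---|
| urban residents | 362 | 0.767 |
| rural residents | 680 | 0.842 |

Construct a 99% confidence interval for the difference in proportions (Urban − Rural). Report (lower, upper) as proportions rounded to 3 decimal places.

(-0.143, -0.007)

The two standard errors are √(0.7670×0.2330/362) = 0.02222 and √(0.8420×0.1580/680) = 0.01399.
Because the samples are independent, SE_diff = √(0.02222² + 0.01399²) = 0.02626.
Using z* = 2.576 for 99%, ME = 2.576 × 0.02626 = 0.06765.
p̂₁ − p̂₂ = -0.0750; interval -0.0750 ± 0.06765 gives (-0.143, -0.007).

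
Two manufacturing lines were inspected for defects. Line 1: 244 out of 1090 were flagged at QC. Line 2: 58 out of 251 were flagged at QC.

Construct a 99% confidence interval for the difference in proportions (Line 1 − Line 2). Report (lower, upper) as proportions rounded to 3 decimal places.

p̂₁ = 244/1090 = 0.2239 and p̂₂ = 58/251 = 0.2311.
SE₁ = √(p̂₁(1−p̂₁)/n₁) = √(0.2239·0.7761/1090) = 0.01263; SE₂ = √(0.2311·0.7689/251) = 0.02661.
Independent samples: SE of the difference = √(SE₁² + SE₂²) = √(0.0001595169 + 0.0007080921) = 0.02946.
z* for 99% confidence is 2.576, so the margin of error is 2.576 × 0.02946 = 0.07589.
Point estimate p̂₁ − p̂₂ = 0.2239 − 0.2311 = -0.0072.
-0.0072 ± 0.07589 → (-0.083, 0.069).

(-0.083, 0.069)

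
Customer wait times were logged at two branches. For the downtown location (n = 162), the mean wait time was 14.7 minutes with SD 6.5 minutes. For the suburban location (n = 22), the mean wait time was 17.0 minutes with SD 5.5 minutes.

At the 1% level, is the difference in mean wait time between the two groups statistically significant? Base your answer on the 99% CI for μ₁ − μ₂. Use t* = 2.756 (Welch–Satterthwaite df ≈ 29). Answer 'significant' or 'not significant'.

not significant

Standard errors of each mean: 6.5/√162 = 0.5107 and 5.5/√22 = 1.1726.
SE(x̄₁ − x̄₂) = √(0.5107² + 1.1726²) = 1.2790 for independent samples with unequal variances.
With t* = 2.756, the margin is 2.756 × 1.2790 = 3.5249.
x̄₁ − x̄₂ = 14.7 − 17.0 = -2.3000; the interval is -2.3000 ± 3.5249 = (-5.8249, 1.2249).
The interval (-5.8249, 1.2249) contains 0, so the difference is not significant.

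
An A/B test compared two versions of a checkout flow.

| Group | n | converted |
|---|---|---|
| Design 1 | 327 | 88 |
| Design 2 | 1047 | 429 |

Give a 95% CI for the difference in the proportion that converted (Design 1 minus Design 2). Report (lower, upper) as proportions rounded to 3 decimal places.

p̂₁ = 88/327 = 0.2691 and p̂₂ = 429/1047 = 0.4097.
SE₁ = √(p̂₁(1−p̂₁)/n₁) = √(0.2691·0.7309/327) = 0.02453; SE₂ = √(0.4097·0.5903/1047) = 0.01520.
Independent samples: SE of the difference = √(SE₁² + SE₂²) = √(0.0006017209 + 0.00023104) = 0.02886.
z* for 95% confidence is 1.960, so the margin of error is 1.960 × 0.02886 = 0.05657.
Point estimate p̂₁ − p̂₂ = 0.2691 − 0.4097 = -0.1406.
-0.1406 ± 0.05657 → (-0.197, -0.084).

(-0.197, -0.084)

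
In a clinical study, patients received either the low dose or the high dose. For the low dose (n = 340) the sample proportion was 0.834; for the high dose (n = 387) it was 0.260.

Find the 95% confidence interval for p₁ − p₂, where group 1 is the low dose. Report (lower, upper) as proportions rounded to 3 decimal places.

(0.515, 0.633)

Each SE is √(p̂(1−p̂)/n): √(0.8340·0.1660/340) = 0.02018 and √(0.2600·0.7400/387) = 0.02230.
SE(p̂₁ − p̂₂) = √(SE₁² + SE₂²) = √(0.0004072324 + 0.00049729) = 0.03008, since the two samples are independent.
At 95% confidence z* = 1.960; margin = 1.960 × 0.03008 = 0.05896.
The difference is 0.8340 − 0.2600 = 0.5740, so the interval is 0.5740 ± 0.05896 = (0.515, 0.633).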